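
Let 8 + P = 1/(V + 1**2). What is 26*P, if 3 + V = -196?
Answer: -20605/99 ≈ -208.13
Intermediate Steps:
V = -199 (V = -3 - 196 = -199)
P = -1585/198 (P = -8 + 1/(-199 + 1**2) = -8 + 1/(-199 + 1) = -8 + 1/(-198) = -8 - 1/198 = -1585/198 ≈ -8.0051)
26*P = 26*(-1585/198) = -20605/99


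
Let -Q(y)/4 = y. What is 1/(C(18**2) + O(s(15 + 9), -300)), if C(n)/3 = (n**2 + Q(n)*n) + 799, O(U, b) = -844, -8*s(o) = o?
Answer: -1/943231 ≈ -1.0602e-6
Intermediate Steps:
Q(y) = -4*y
s(o) = -o/8
C(n) = 2397 - 9*n**2 (C(n) = 3*((n**2 + (-4*n)*n) + 799) = 3*((n**2 - 4*n**2) + 799) = 3*(-3*n**2 + 799) = 3*(799 - 3*n**2) = 2397 - 9*n**2)
1/(C(18**2) + O(s(15 + 9), -300)) = 1/((2397 - 9*(18**2)**2) - 844) = 1/((2397 - 9*324**2) - 844) = 1/((2397 - 9*104976) - 844) = 1/((2397 - 944784) - 844) = 1/(-942387 - 844) = 1/(-943231) = -1/943231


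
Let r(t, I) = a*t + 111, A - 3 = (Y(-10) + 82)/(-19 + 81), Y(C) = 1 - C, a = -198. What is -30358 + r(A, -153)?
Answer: -31138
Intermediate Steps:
A = 9/2 (A = 3 + ((1 - 1*(-10)) + 82)/(-19 + 81) = 3 + ((1 + 10) + 82)/62 = 3 + (11 + 82)*(1/62) = 3 + 93*(1/62) = 3 + 3/2 = 9/2 ≈ 4.5000)
r(t, I) = 111 - 198*t (r(t, I) = -198*t + 111 = 111 - 198*t)
-30358 + r(A, -153) = -30358 + (111 - 198*9/2) = -30358 + (111 - 891) = -30358 - 780 = -31138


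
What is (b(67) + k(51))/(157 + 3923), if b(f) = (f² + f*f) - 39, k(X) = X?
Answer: 899/408 ≈ 2.2034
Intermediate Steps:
b(f) = -39 + 2*f² (b(f) = (f² + f²) - 39 = 2*f² - 39 = -39 + 2*f²)
(b(67) + k(51))/(157 + 3923) = ((-39 + 2*67²) + 51)/(157 + 3923) = ((-39 + 2*4489) + 51)/4080 = ((-39 + 8978) + 51)*(1/4080) = (8939 + 51)*(1/4080) = 8990*(1/4080) = 899/408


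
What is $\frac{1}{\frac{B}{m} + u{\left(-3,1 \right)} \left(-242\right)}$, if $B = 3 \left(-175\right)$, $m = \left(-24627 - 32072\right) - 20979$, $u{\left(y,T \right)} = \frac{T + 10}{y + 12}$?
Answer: $- \frac{699102}{206774111} \approx -0.003381$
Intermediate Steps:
$u{\left(y,T \right)} = \frac{10 + T}{12 + y}$
$m = -77678$ ($m = -56699 - 20979 = -77678$)
$B = -525$
$\frac{1}{\frac{B}{m} + u{\left(-3,1 \right)} \left(-242\right)} = \frac{1}{- \frac{525}{-77678} + \frac{10 + 1}{12 - 3} \left(-242\right)} = \frac{1}{\left(-525\right) \left(- \frac{1}{77678}\right) + \frac{1}{9} \cdot 11 \left(-242\right)} = \frac{1}{\frac{525}{77678} + \frac{1}{9} \cdot 11 \left(-242\right)} = \frac{1}{\frac{525}{77678} + \frac{11}{9} \left(-242\right)} = \frac{1}{\frac{525}{77678} - \frac{2662}{9}} = \frac{1}{- \frac{206774111}{699102}} = - \frac{699102}{206774111}$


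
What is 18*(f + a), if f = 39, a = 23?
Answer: 1116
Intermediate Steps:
18*(f + a) = 18*(39 + 23) = 18*62 = 1116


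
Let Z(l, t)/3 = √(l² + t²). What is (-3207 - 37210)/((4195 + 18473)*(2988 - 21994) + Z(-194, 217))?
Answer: 5804258533112/61870924158828513 + 202085*√3389/61870924158828513 ≈ 9.3813e-5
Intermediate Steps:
Z(l, t) = 3*√(l² + t²)
(-3207 - 37210)/((4195 + 18473)*(2988 - 21994) + Z(-194, 217)) = (-3207 - 37210)/((4195 + 18473)*(2988 - 21994) + 3*√((-194)² + 217²)) = -40417/(22668*(-19006) + 3*√(37636 + 47089)) = -40417/(-430828008 + 3*√84725) = -40417/(-430828008 + 3*(5*√3389)) = -40417/(-430828008 + 15*√3389)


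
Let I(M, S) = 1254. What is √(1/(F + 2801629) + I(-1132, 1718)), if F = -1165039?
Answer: √3358747244073990/1636590 ≈ 35.412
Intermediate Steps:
√(1/(F + 2801629) + I(-1132, 1718)) = √(1/(-1165039 + 2801629) + 1254) = √(1/1636590 + 1254) = √(2052283861/1636590) = √3358747244073990/1636590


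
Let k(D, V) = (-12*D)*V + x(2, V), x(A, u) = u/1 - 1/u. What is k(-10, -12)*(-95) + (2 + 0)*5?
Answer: 1655305/12 ≈ 1.3794e+5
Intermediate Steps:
x(A, u) = u - 1/u (x(A, u) = u*1 - 1/u = u - 1/u)
k(D, V) = V - 1/V - 12*D*V (k(D, V) = (-12*D)*V + (V - 1/V) = -12*D*V + (V - 1/V) = V - 1/V - 12*D*V)
k(-10, -12)*(-95) + (2 + 0)*5 = (-12 - 1/(-12) - 12*(-10)*(-12))*(-95) + (2 + 0)*5 = (-12 - 1*(-1/12) - 1440)*(-95) + 2*5 = (-12 + 1/12 - 1440)*(-95) + 10 = -17423/12*(-95) + 10 = 1655185/12 + 10 = 1655305/12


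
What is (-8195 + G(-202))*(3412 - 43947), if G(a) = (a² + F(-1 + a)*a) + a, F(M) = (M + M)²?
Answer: 1348375088775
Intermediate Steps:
F(M) = 4*M² (F(M) = (2*M)² = 4*M²)
G(a) = a + a² + 4*a*(-1 + a)² (G(a) = (a² + (4*(-1 + a)²)*a) + a = (a² + 4*a*(-1 + a)²) + a = a + a² + 4*a*(-1 + a)²)
(-8195 + G(-202))*(3412 - 43947) = (-8195 - 202*(1 - 202 + 4*(-1 - 202)²))*(3412 - 43947) = (-8195 - 202*(1 - 202 + 4*(-203)²))*(-40535) = (-8195 - 202*(1 - 202 + 4*41209))*(-40535) = (-8195 - 202*(1 - 202 + 164836))*(-40535) = (-8195 - 202*164635)*(-40535) = (-8195 - 33256270)*(-40535) = -33264465*(-40535) = 1348375088775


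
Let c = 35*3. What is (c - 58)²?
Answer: 2209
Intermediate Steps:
c = 105
(c - 58)² = (105 - 58)² = 47² = 2209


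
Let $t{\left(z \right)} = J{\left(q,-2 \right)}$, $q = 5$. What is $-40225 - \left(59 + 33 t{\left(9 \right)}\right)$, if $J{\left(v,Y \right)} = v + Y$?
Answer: $-40383$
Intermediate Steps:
$J{\left(v,Y \right)} = Y + v$
$t{\left(z \right)} = 3$ ($t{\left(z \right)} = -2 + 5 = 3$)
$-40225 - \left(59 + 33 t{\left(9 \right)}\right) = -40225 - 158 = -40383$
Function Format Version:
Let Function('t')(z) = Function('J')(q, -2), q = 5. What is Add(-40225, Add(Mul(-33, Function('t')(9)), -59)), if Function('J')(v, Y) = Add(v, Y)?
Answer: -40383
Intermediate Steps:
Function('J')(v, Y) = Add(Y, v)
Function('t')(z) = 3 (Function('t')(z) = Add(-2, 5) = 3)
Add(-40225, Add(Mul(-33, Function('t')(9)), -59)) = Add(-40225, Add(Mul(-33, 3), -59)) = Add(-40225, Add(-99, -59)) = Add(-40225, -158) = -40383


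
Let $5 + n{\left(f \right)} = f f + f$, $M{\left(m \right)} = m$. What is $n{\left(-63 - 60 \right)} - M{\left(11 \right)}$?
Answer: $14990$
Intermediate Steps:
$n{\left(f \right)} = -5 + f + f^{2}$ ($n{\left(f \right)} = -5 + \left(f f + f\right) = -5 + \left(f^{2} + f\right) = -5 + \left(f + f^{2}\right) = -5 + f + f^{2}$)
$n{\left(-63 - 60 \right)} - M{\left(11 \right)} = \left(-5 - 123 + \left(-63 - 60\right)^{2}\right) - 11 = \left(-5 - 123 + \left(-123\right)^{2}\right) - 11 = \left(-5 - 123 + 15129\right) - 11 = 15001 - 11 = 14990$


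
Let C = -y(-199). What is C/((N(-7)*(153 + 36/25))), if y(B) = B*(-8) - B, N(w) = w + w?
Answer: 4975/6006 ≈ 0.82834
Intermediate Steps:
N(w) = 2*w
y(B) = -9*B (y(B) = -8*B - B = -9*B)
C = -1791 (C = -(-9)*(-199) = -1*1791 = -1791)
C/((N(-7)*(153 + 36/25))) = -1791*(-1/(14*(153 + 36/25))) = -1791/((-14*3861/25)) = -1791/(-54054/25) = -1791*(-25/54054) = 4975/6006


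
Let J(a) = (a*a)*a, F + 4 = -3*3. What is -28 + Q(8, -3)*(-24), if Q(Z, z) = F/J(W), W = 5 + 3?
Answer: -1753/64 ≈ -27.391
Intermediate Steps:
F = -13 (F = -4 - 3*3 = -4 - 9 = -13)
W = 8
J(a) = a**3 (J(a) = a**2*a = a**3)
Q(Z, z) = -13/512 (Q(Z, z) = -13/(8**3) = -13/512)
-28 + Q(8, -3)*(-24) = -28 - 13/512*(-24) = -28 + 39/64 = -1753/64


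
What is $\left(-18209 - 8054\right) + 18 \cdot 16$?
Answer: $-25975$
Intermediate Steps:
$\left(-18209 - 8054\right) + 18 \cdot 16 = -26263 + 288 = -25975$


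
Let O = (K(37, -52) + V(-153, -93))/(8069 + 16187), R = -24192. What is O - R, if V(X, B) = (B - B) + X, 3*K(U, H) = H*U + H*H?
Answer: 586801259/24256 ≈ 24192.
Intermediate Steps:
K(U, H) = H²/3 + H*U/3 (K(U, H) = (H*U + H*H)/3 = (H*U + H²)/3 = (H² + H*U)/3 = H²/3 + H*U/3)
V(X, B) = X (V(X, B) = 0 + X = X)
O = 107/24256 (O = ((⅓)*(-52)*(-52 + 37) - 153)/(8069 + 16187) = ((⅓)*(-52)*(-15) - 153)/24256 = (260 - 153)*(1/24256) = 107*(1/24256) = 107/24256 ≈ 0.0044113)
O - R = 107/24256 - 1*(-24192) = 107/24256 + 24192 = 586801259/24256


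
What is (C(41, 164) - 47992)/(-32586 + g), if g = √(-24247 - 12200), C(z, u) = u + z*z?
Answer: 501248714/353961281 + 46147*I*√36447/1061883843 ≈ 1.4161 + 0.0082965*I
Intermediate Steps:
C(z, u) = u + z²
g = I*√36447 (g = √(-36447) = I*√36447 ≈ 190.91*I)
(C(41, 164) - 47992)/(-32586 + g) = ((164 + 41²) - 47992)/(-32586 + I*√36447) = ((164 + 1681) - 47992)/(-32586 + I*√36447) = (1845 - 47992)/(-32586 + I*√36447) = -46147/(-32586 + I*√36447)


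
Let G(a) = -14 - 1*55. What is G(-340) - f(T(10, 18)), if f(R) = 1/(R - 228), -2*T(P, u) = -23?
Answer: -29875/433 ≈ -68.995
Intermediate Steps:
T(P, u) = 23/2 (T(P, u) = -½*(-23) = 23/2)
f(R) = 1/(-228 + R)
G(a) = -69 (G(a) = -14 - 55 = -69)
G(-340) - f(T(10, 18)) = -69 - 1/(-228 + 23/2) = -69 - 1/(-433/2) = -69 - 1*(-2/433) = -69 + 2/433 = -29875/433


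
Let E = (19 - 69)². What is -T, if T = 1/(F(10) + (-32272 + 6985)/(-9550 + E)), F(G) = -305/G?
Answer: 1175/31623 ≈ 0.037157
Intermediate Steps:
E = 2500 (E = (-50)² = 2500)
T = -1175/31623 (T = 1/(-305/10 + (-32272 + 6985)/(-9550 + 2500)) = 1/(-305*⅒ - 25287/(-7050)) = 1/(-61/2 - 25287*(-1/7050)) = 1/(-61/2 + 8429/2350) = 1/(-31623/1175) = -1175/31623 ≈ -0.037157)
-T = -1*(-1175/31623) = 1175/31623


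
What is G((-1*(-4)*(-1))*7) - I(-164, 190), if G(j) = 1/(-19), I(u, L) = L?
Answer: -3611/19 ≈ -190.05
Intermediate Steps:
G(j) = -1/19
G((-1*(-4)*(-1))*7) - I(-164, 190) = -1/19 - 1*190 = -1/19 - 190 = -3611/19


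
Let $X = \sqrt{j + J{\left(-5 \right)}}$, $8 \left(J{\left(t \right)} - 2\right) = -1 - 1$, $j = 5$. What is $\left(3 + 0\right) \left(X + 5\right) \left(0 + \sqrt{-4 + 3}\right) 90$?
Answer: $i \left(1350 + 405 \sqrt{3}\right) \approx 2051.5 i$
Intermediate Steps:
$J{\left(t \right)} = \frac{7}{4}$ ($J{\left(t \right)} = 2 + \frac{-1 - 1}{8} = 2 + \frac{1}{8} \left(-2\right) = 2 - \frac{1}{4} = \frac{7}{4}$)
$X = \frac{3 \sqrt{3}}{2}$ ($X = \sqrt{5 + \frac{7}{4}} = \sqrt{\frac{27}{4}} = \frac{3 \sqrt{3}}{2} \approx 2.5981$)
$\left(3 + 0\right) \left(X + 5\right) \left(0 + \sqrt{-4 + 3}\right) 90 = \left(3 + 0\right) \left(\frac{3 \sqrt{3}}{2} + 5\right) \left(0 + \sqrt{-4 + 3}\right) 90 = 3 \left(5 + \frac{3 \sqrt{3}}{2}\right) \left(0 + \sqrt{-1}\right) 90 = \left(15 + \frac{9 \sqrt{3}}{2}\right) \left(0 + i\right) 90 = \left(15 + \frac{9 \sqrt{3}}{2}\right) i 90 = i \left(15 + \frac{9 \sqrt{3}}{2}\right) 90 = 90 i \left(15 + \frac{9 \sqrt{3}}{2}\right)$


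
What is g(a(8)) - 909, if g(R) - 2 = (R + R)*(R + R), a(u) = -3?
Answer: -871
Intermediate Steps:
g(R) = 2 + 4*R**2 (g(R) = 2 + (R + R)*(R + R) = 2 + (2*R)*(2*R) = 2 + 4*R**2)
g(a(8)) - 909 = (2 + 4*(-3)**2) - 909 = (2 + 4*9) - 909 = (2 + 36) - 909 = 38 - 909 = -871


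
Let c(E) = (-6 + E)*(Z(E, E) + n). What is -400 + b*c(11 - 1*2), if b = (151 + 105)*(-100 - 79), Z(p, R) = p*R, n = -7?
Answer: -10173328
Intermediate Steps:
Z(p, R) = R*p
b = -45824 (b = 256*(-179) = -45824)
c(E) = (-7 + E**2)*(-6 + E) (c(E) = (-6 + E)*(E*E - 7) = (-6 + E)*(E**2 - 7) = (-6 + E)*(-7 + E**2) = (-7 + E**2)*(-6 + E))
-400 + b*c(11 - 1*2) = -400 - 45824*(42 + (11 - 1*2)**3 - 7*(11 - 1*2) - 6*(11 - 1*2)**2) = -400 - 45824*(42 + (11 - 2)**3 - 7*(11 - 2) - 6*(11 - 2)**2) = -400 - 45824*(42 + 9**3 - 7*9 - 6*9**2) = -400 - 45824*(42 + 729 - 63 - 6*81) = -400 - 45824*(42 + 729 - 63 - 486) = -400 - 45824*222 = -400 - 10172928 = -10173328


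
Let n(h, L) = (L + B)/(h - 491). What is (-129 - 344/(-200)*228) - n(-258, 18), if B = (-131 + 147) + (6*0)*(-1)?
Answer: 4928521/18725 ≈ 263.21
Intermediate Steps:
B = 16 (B = 16 + 0*(-1) = 16 + 0 = 16)
n(h, L) = (16 + L)/(-491 + h) (n(h, L) = (L + 16)/(h - 491) = (16 + L)/(-491 + h))
(-129 - 344/(-200)*228) - n(-258, 18) = (-129 - 344/(-200)*228) - (16 + 18)/(-491 - 258) = (-129 - 344*(-1/200)*228) - 34/(-749) = (-129 + (43/25)*228) - (-1)*34/749 = (-129 + 9804/25) - 1*(-34/749) = 6579/25 + 34/749 = 4928521/18725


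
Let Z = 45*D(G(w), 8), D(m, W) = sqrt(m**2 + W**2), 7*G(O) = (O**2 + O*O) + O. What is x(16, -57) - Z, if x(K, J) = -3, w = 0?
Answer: -363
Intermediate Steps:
G(O) = O/7 + 2*O**2/7 (G(O) = ((O**2 + O*O) + O)/7 = ((O**2 + O**2) + O)/7 = (2*O**2 + O)/7 = (O + 2*O**2)/7 = O/7 + 2*O**2/7)
D(m, W) = sqrt(W**2 + m**2)
Z = 360 (Z = 45*sqrt(8**2 + ((1/7)*0*(1 + 2*0))**2) = 45*sqrt(64 + ((1/7)*0*(1 + 0))**2) = 45*sqrt(64 + ((1/7)*0*1)**2) = 45*sqrt(64 + 0**2) = 45*sqrt(64 + 0) = 45*sqrt(64) = 45*8 = 360)
x(16, -57) - Z = -3 - 1*360 = -3 - 360 = -363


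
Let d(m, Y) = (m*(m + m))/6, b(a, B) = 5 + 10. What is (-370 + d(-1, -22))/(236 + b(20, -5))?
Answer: -1109/753 ≈ -1.4728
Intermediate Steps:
b(a, B) = 15
d(m, Y) = m²/3 (d(m, Y) = (m*(2*m))*(⅙) = (2*m²)*(⅙) = m²/3)
(-370 + d(-1, -22))/(236 + b(20, -5)) = (-370 + (⅓)*(-1)²)/(236 + 15) = (-370 + (⅓)*1)/251 = (-370 + ⅓)*(1/251) = -1109/3*1/251 = -1109/753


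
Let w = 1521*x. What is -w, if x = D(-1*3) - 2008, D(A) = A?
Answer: 3058731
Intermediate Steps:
x = -2011 (x = -1*3 - 2008 = -3 - 2008 = -2011)
w = -3058731 (w = 1521*(-2011) = -3058731)
-w = -1*(-3058731) = 3058731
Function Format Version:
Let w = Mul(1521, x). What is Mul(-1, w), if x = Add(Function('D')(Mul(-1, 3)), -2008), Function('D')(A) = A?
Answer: 3058731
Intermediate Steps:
x = -2011 (x = Add(Mul(-1, 3), -2008) = Add(-3, -2008) = -2011)
w = -3058731 (w = Mul(1521, -2011) = -3058731)
Mul(-1, w) = Mul(-1, -3058731) = 3058731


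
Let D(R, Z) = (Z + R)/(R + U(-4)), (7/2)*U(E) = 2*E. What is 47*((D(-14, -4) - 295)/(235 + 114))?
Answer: -752/19 ≈ -39.579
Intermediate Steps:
U(E) = 4*E/7 (U(E) = 2*(2*E)/7 = 4*E/7)
D(R, Z) = (R + Z)/(-16/7 + R) (D(R, Z) = (Z + R)/(R + (4/7)*(-4)) = (R + Z)/(R - 16/7) = (R + Z)/(-16/7 + R))
47*((D(-14, -4) - 295)/(235 + 114)) = 47*((7*(-14 - 4)/(-16 + 7*(-14)) - 295)/(235 + 114)) = 47*((7*(-18)/(-16 - 98) - 295)/349) = 47*((7*(-18)/(-114) - 295)*(1/349)) = 47*((7*(-1/114)*(-18) - 295)*(1/349)) = 47*((21/19 - 295)*(1/349)) = 47*(-5584/19*1/349) = 47*(-16/19) = -752/19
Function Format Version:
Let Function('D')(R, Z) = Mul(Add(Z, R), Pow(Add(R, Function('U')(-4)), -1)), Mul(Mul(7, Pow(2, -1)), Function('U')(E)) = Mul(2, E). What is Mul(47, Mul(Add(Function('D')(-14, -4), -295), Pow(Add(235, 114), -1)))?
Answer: Rational(-752, 19) ≈ -39.579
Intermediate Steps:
Function('U')(E) = Mul(Rational(4, 7), E) (Function('U')(E) = Mul(Rational(2, 7), Mul(2, E)) = Mul(Rational(4, 7), E))
Function('D')(R, Z) = Mul(Pow(Add(Rational(-16, 7), R), -1), Add(R, Z)) (Function('D')(R, Z) = Mul(Add(Z, R), Pow(Add(R, Mul(Rational(4, 7), -4)), -1)) = Mul(Add(R, Z), Pow(Add(R, Rational(-16, 7)), -1)) = Mul(Add(R, Z), Pow(Add(Rational(-16, 7), R), -1)) = Mul(Pow(Add(Rational(-16, 7), R), -1), Add(R, Z)))
Mul(47, Mul(Add(Function('D')(-14, -4), -295), Pow(Add(235, 114), -1))) = Mul(47, Mul(Add(Mul(7, Pow(Add(-16, Mul(7, -14)), -1), Add(-14, -4)), -295), Pow(Add(235, 114), -1))) = Mul(47, Mul(Add(Mul(7, Pow(Add(-16, -98), -1), -18), -295), Pow(349, -1))) = Mul(47, Mul(Add(Mul(7, Pow(-114, -1), -18), -295), Rational(1, 349))) = Mul(47, Mul(Add(Mul(7, Rational(-1, 114), -18), -295), Rational(1, 349))) = Mul(47, Mul(Add(Rational(21, 19), -295), Rational(1, 349))) = Mul(47, Mul(Rational(-5584, 19), Rational(1, 349))) = Mul(47, Rational(-16, 19)) = Rational(-752, 19)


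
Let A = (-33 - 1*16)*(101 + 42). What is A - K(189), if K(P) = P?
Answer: -7196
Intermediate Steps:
A = -7007 (A = (-33 - 16)*143 = -49*143 = -7007)
A - K(189) = -7007 - 1*189 = -7007 - 189 = -7196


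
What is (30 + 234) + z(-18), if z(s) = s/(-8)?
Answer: 1065/4 ≈ 266.25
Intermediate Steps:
z(s) = -s/8 (z(s) = s*(-⅛) = -s/8)
(30 + 234) + z(-18) = (30 + 234) - ⅛*(-18) = 264 + 9/4 = 1065/4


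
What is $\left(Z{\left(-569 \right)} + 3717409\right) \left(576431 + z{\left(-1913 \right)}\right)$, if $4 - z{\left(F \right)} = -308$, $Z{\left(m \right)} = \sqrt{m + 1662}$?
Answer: $2143989618887 + 576743 \sqrt{1093} \approx 2.144 \cdot 10^{12}$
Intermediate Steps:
$Z{\left(m \right)} = \sqrt{1662 + m}$
$z{\left(F \right)} = 312$ ($z{\left(F \right)} = 4 - -308 = 4 + 308 = 312$)
$\left(Z{\left(-569 \right)} + 3717409\right) \left(576431 + z{\left(-1913 \right)}\right) = \left(\sqrt{1662 - 569} + 3717409\right) \left(576431 + 312\right) = \left(\sqrt{1093} + 3717409\right) 576743 = \left(3717409 + \sqrt{1093}\right) 576743 = 2143989618887 + 576743 \sqrt{1093}$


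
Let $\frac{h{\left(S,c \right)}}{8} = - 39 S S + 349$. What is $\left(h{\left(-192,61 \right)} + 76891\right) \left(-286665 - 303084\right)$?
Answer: $6736045256865$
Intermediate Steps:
$h{\left(S,c \right)} = 2792 - 312 S^{2}$ ($h{\left(S,c \right)} = 8 \left(- 39 S S + 349\right) = 8 \left(- 39 S^{2} + 349\right) = 8 \left(349 - 39 S^{2}\right) = 2792 - 312 S^{2}$)
$\left(h{\left(-192,61 \right)} + 76891\right) \left(-286665 - 303084\right) = \left(\left(2792 - 312 \left(-192\right)^{2}\right) + 76891\right) \left(-286665 - 303084\right) = \left(\left(2792 - 11501568\right) + 76891\right) \left(-286665 - 303084\right) = \left(\left(2792 - 11501568\right) + 76891\right) \left(-589749\right) = \left(-11498776 + 76891\right) \left(-589749\right) = \left(-11421885\right) \left(-589749\right) = 6736045256865$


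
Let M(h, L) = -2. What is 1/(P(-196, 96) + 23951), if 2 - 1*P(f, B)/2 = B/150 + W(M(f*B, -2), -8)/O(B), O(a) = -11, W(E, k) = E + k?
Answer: 275/6586773 ≈ 4.1750e-5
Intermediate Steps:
P(f, B) = 24/11 - B/75 (P(f, B) = 4 - 2*(B/150 + (-2 - 8)/(-11)) = 4 - 2*(B*(1/150) - 10*(-1/11)) = 4 - 2*(B/150 + 10/11) = 4 - 2*(10/11 + B/150) = 4 + (-20/11 - B/75) = 24/11 - B/75)
1/(P(-196, 96) + 23951) = 1/((24/11 - 1/75*96) + 23951) = 1/((24/11 - 32/25) + 23951) = 1/(248/275 + 23951) = 1/(6586773/275) = 275/6586773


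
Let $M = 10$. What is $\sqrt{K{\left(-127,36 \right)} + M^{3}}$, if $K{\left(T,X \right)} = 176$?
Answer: $14 \sqrt{6} \approx 34.293$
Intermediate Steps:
$\sqrt{K{\left(-127,36 \right)} + M^{3}} = \sqrt{176 + 10^{3}} = \sqrt{176 + 1000} = \sqrt{1176} = 14 \sqrt{6}$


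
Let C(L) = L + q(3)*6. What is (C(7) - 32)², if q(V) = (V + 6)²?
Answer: 212521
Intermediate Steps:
q(V) = (6 + V)²
C(L) = 486 + L (C(L) = L + (6 + 3)²*6 = L + 9²*6 = L + 81*6 = L + 486 = 486 + L)
(C(7) - 32)² = ((486 + 7) - 32)² = (493 - 32)² = 461² = 212521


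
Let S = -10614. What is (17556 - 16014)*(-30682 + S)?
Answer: -63678432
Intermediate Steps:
(17556 - 16014)*(-30682 + S) = (17556 - 16014)*(-30682 - 10614) = 1542*(-41296) = -63678432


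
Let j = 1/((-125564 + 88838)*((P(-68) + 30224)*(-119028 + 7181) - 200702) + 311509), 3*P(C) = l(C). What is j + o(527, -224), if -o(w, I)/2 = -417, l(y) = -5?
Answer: 103542297634691047/124151436012819 ≈ 834.00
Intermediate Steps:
P(C) = -5/3 (P(C) = (⅓)*(-5) = -5/3)
o(w, I) = 834 (o(w, I) = -2*(-417) = 834)
j = 1/124151436012819 (j = 1/((-125564 + 88838)*((-5/3 + 30224)*(-119028 + 7181) - 200702) + 311509) = 1/(-36726*((90667/3)*(-111847) - 200702) + 311509) = 1/(-36726*(-10140831949/3 - 200702) + 311509) = 1/(-36726*(-10141434055/3) + 311509) = 1/(124151435701310 + 311509) = 1/124151436012819 ≈ 8.0547e-15)
j + o(527, -224) = 1/124151436012819 + 834 = 103542297634691047/124151436012819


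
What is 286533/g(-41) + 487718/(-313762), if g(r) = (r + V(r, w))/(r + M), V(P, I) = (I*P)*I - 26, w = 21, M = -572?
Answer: 2119299629009/219005876 ≈ 9676.9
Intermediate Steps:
V(P, I) = -26 + P*I² (V(P, I) = P*I² - 26 = -26 + P*I²)
g(r) = (-26 + 442*r)/(-572 + r) (g(r) = (r + (-26 + r*21²))/(r - 572) = (r + (-26 + r*441))/(-572 + r) = (r + (-26 + 441*r))/(-572 + r) = (-26 + 442*r)/(-572 + r))
286533/g(-41) + 487718/(-313762) = 286533/((26*(-1 + 17*(-41))/(-572 - 41))) + 487718/(-313762) = 286533/((26*(-1 - 697)/(-613))) + 487718*(-1/313762) = 286533/((26*(-1/613)*(-698))) - 243859/156881 = 286533/(18148/613) - 243859/156881 = 286533*(613/18148) - 243859/156881 = 13511133/1396 - 243859/156881 = 2119299629009/219005876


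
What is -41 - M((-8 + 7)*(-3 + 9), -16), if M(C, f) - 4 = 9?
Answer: -54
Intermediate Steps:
M(C, f) = 13 (M(C, f) = 4 + 9 = 13)
-41 - M((-8 + 7)*(-3 + 9), -16) = -41 - 1*13 = -41 - 13 = -54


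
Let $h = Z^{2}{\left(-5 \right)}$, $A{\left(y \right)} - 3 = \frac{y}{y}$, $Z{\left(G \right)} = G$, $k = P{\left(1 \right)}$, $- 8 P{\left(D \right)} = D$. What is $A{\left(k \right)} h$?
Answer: $100$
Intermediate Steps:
$P{\left(D \right)} = - \frac{D}{8}$
$k = - \frac{1}{8}$ ($k = \left(- \frac{1}{8}\right) 1 = - \frac{1}{8} \approx -0.125$)
$A{\left(y \right)} = 4$ ($A{\left(y \right)} = 3 + \frac{y}{y} = 3 + 1 = 4$)
$h = 25$ ($h = \left(-5\right)^{2} = 25$)
$A{\left(k \right)} h = 4 \cdot 25 = 100$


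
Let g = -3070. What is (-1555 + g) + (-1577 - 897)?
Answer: -7099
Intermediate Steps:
(-1555 + g) + (-1577 - 897) = (-1555 - 3070) + (-1577 - 897) = -4625 - 2474 = -7099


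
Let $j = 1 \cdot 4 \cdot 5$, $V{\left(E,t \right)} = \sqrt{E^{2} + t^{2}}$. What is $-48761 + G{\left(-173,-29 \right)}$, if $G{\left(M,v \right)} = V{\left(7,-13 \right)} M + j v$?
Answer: $-49341 - 173 \sqrt{218} \approx -51895.0$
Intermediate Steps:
$j = 20$ ($j = 4 \cdot 5 = 20$)
$G{\left(M,v \right)} = 20 v + M \sqrt{218}$ ($G{\left(M,v \right)} = \sqrt{7^{2} + \left(-13\right)^{2}} M + 20 v = \sqrt{49 + 169} M + 20 v = \sqrt{218} M + 20 v = M \sqrt{218} + 20 v = 20 v + M \sqrt{218}$)
$-48761 + G{\left(-173,-29 \right)} = -48761 + \left(20 \left(-29\right) - 173 \sqrt{218}\right) = -48761 - \left(580 + 173 \sqrt{218}\right) = -49341 - 173 \sqrt{218}$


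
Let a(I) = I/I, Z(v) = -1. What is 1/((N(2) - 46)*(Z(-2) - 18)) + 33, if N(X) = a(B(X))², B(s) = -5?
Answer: 28216/855 ≈ 33.001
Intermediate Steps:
a(I) = 1
N(X) = 1 (N(X) = 1² = 1)
1/((N(2) - 46)*(Z(-2) - 18)) + 33 = 1/((1 - 46)*(-1 - 18)) + 33 = 1/(-45*(-19)) + 33 = -1/45*(-1/19) + 33 = 1/855 + 33 = 28216/855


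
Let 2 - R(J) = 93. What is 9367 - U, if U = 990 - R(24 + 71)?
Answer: 8286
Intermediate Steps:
R(J) = -91 (R(J) = 2 - 1*93 = 2 - 93 = -91)
U = 1081 (U = 990 - 1*(-91) = 990 + 91 = 1081)
9367 - U = 9367 - 1*1081 = 9367 - 1081 = 8286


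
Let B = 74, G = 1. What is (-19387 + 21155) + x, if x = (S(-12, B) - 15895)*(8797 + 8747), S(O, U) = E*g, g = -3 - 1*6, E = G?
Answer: -279018008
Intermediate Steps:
E = 1
g = -9 (g = -3 - 6 = -9)
S(O, U) = -9 (S(O, U) = 1*(-9) = -9)
x = -279019776 (x = (-9 - 15895)*(8797 + 8747) = -15904*17544 = -279019776)
(-19387 + 21155) + x = (-19387 + 21155) - 279019776 = 1768 - 279019776 = -279018008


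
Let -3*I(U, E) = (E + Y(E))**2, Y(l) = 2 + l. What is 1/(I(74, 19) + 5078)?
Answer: 3/13634 ≈ 0.00022004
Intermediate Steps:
I(U, E) = -(2 + 2*E)**2/3 (I(U, E) = -(E + (2 + E))**2/3 = -(2 + 2*E)**2/3)
1/(I(74, 19) + 5078) = 1/(-4*(1 + 19)**2/3 + 5078) = 1/(-4/3*20**2 + 5078) = 1/(-4/3*400 + 5078) = 1/(-1600/3 + 5078) = 1/(13634/3) = 3/13634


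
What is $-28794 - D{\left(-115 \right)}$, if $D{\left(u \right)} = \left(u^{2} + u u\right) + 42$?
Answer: $-55286$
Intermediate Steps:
$D{\left(u \right)} = 42 + 2 u^{2}$ ($D{\left(u \right)} = \left(u^{2} + u^{2}\right) + 42 = 2 u^{2} + 42 = 42 + 2 u^{2}$)
$-28794 - D{\left(-115 \right)} = -28794 - \left(42 + 2 \left(-115\right)^{2}\right) = -28794 - \left(42 + 2 \cdot 13225\right) = -28794 - \left(42 + 26450\right) = -28794 - 26492 = -55286$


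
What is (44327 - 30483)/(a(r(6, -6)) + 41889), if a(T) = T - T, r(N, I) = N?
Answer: 13844/41889 ≈ 0.33049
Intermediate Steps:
a(T) = 0
(44327 - 30483)/(a(r(6, -6)) + 41889) = (44327 - 30483)/(0 + 41889) = 13844/41889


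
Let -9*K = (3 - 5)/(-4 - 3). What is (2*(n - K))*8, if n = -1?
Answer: -976/63 ≈ -15.492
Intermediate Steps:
K = -2/63 (K = -(3 - 5)/(9*(-4 - 3)) = -(-2)/(9*(-7)) = -(-2)*(-1)/(9*7) = -1/9*2/7 = -2/63 ≈ -0.031746)
(2*(n - K))*8 = (2*(-1 - 1*(-2/63)))*8 = (2*(-1 + 2/63))*8 = (2*(-61/63))*8 = -122/63*8 = -976/63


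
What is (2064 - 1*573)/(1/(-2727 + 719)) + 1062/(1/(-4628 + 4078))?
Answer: -3578028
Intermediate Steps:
(2064 - 1*573)/(1/(-2727 + 719)) + 1062/(1/(-4628 + 4078)) = (2064 - 573)/(1/(-2008)) + 1062/(1/(-550)) = 1491/(-1/2008) + 1062/(-1/550) = 1491*(-2008) + 1062*(-550) = -2993928 - 584100 = -3578028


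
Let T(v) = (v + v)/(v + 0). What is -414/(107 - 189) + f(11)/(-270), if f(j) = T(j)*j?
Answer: 27494/5535 ≈ 4.9673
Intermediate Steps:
T(v) = 2 (T(v) = (2*v)/v = 2)
f(j) = 2*j
-414/(107 - 189) + f(11)/(-270) = -414/(107 - 189) + (2*11)/(-270) = -414/(-82) + 22*(-1/270) = -414*(-1/82) - 11/135 = 207/41 - 11/135 = 27494/5535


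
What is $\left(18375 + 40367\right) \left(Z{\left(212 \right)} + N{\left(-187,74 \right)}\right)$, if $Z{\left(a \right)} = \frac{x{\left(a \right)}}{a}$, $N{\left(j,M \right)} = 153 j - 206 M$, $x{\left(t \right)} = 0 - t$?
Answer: $-2576189152$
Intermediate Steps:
$x{\left(t \right)} = - t$
$N{\left(j,M \right)} = - 206 M + 153 j$
$Z{\left(a \right)} = -1$ ($Z{\left(a \right)} = \frac{\left(-1\right) a}{a} = -1$)
$\left(18375 + 40367\right) \left(Z{\left(212 \right)} + N{\left(-187,74 \right)}\right) = \left(18375 + 40367\right) \left(-1 + \left(\left(-206\right) 74 + 153 \left(-187\right)\right)\right) = 58742 \left(-1 - 43855\right) = 58742 \left(-43856\right) = -2576189152$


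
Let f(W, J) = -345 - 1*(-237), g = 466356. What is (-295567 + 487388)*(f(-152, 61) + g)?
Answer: 89436157608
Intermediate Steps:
f(W, J) = -108 (f(W, J) = -345 + 237 = -108)
(-295567 + 487388)*(f(-152, 61) + g) = (-295567 + 487388)*(-108 + 466356) = 191821*466248 = 89436157608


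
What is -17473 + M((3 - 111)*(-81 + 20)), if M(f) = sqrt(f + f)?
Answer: -17473 + 6*sqrt(366) ≈ -17358.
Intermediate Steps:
M(f) = sqrt(2)*sqrt(f) (M(f) = sqrt(2*f) = sqrt(2)*sqrt(f))
-17473 + M((3 - 111)*(-81 + 20)) = -17473 + sqrt(2)*sqrt((3 - 111)*(-81 + 20)) = -17473 + sqrt(2)*sqrt(-108*(-61)) = -17473 + sqrt(2)*sqrt(6588) = -17473 + sqrt(2)*(6*sqrt(183)) = -17473 + 6*sqrt(366)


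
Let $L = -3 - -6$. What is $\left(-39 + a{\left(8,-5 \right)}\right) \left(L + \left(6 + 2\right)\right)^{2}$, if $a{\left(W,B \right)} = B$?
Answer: $-5324$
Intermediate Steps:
$L = 3$ ($L = -3 + 6 = 3$)
$\left(-39 + a{\left(8,-5 \right)}\right) \left(L + \left(6 + 2\right)\right)^{2} = \left(-39 - 5\right) \left(3 + \left(6 + 2\right)\right)^{2} = - 44 \left(3 + 8\right)^{2} = - 44 \cdot 11^{2} = \left(-44\right) 121 = -5324$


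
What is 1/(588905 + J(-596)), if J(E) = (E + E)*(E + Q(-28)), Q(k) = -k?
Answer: 1/1265961 ≈ 7.8991e-7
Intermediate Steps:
J(E) = 2*E*(28 + E) (J(E) = (E + E)*(E - 1*(-28)) = (2*E)*(E + 28) = (2*E)*(28 + E) = 2*E*(28 + E))
1/(588905 + J(-596)) = 1/(588905 + 2*(-596)*(28 - 596)) = 1/(588905 + 2*(-596)*(-568)) = 1/(588905 + 677056) = 1/1265961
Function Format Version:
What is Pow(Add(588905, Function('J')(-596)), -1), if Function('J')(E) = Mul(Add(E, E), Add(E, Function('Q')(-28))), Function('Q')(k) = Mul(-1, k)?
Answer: Rational(1, 1265961) ≈ 7.8991e-7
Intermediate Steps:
Function('J')(E) = Mul(2, E, Add(28, E)) (Function('J')(E) = Mul(Add(E, E), Add(E, Mul(-1, -28))) = Mul(Mul(2, E), Add(E, 28)) = Mul(Mul(2, E), Add(28, E)) = Mul(2, E, Add(28, E)))
Pow(Add(588905, Function('J')(-596)), -1) = Pow(Add(588905, Mul(2, -596, Add(28, -596))), -1) = Pow(Add(588905, Mul(2, -596, -568)), -1) = Pow(Add(588905, 677056), -1) = Pow(1265961, -1) = Rational(1, 1265961)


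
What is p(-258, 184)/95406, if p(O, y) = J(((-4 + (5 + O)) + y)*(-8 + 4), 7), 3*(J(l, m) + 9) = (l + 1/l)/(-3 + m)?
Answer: 53729/334302624 ≈ 0.00016072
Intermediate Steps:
J(l, m) = -9 + (l + 1/l)/(3*(-3 + m)) (J(l, m) = -9 + ((l + 1/l)/(-3 + m))/3 = -9 + (l + 1/l)/(3*(-3 + m)))
p(O, y) = (433 + (-4 - 4*O - 4*y)² + 432*O + 432*y)/(12*(-4 - 4*O - 4*y)) (p(O, y) = (1 + (((-4 + (5 + O)) + y)*(-8 + 4))² + 81*(((-4 + (5 + O)) + y)*(-8 + 4)) - 27*((-4 + (5 + O)) + y)*(-8 + 4)*7)/(3*((((-4 + (5 + O)) + y)*(-8 + 4)))*(-3 + 7)) = (⅓)*(1 + (((1 + O) + y)*(-4))² + 81*(((1 + O) + y)*(-4)) - 27*((1 + O) + y)*(-4)*7)/((((1 + O) + y)*(-4))*4) = (⅓)*(¼)*(1 + ((1 + O + y)*(-4))² + 81*((1 + O + y)*(-4)) - 27*(1 + O + y)*(-4)*7)/((1 + O + y)*(-4)) = (⅓)*(¼)*(1 + (-4 - 4*O - 4*y)² + 81*(-4 - 4*O - 4*y) - 27*(-4 - 4*O - 4*y)*7)/(-4 - 4*O - 4*y) = (⅓)*(¼)*(1 + (-4 - 4*O - 4*y)² + (-324 - 324*O - 324*y) + (756 + 756*O + 756*y))/(-4 - 4*O - 4*y) = (⅓)*(¼)*(433 + (-4 - 4*O - 4*y)² + 432*O + 432*y)/(-4 - 4*O - 4*y) = (433 + (-4 - 4*O - 4*y)² + 432*O + 432*y)/(12*(-4 - 4*O - 4*y)))
p(-258, 184)/95406 = ((-433/48 - 9*(-258) - 9*184 - (1 - 258 + 184)²/3)/(1 - 258 + 184))/95406 = ((-433/48 + 2322 - 1656 - ⅓*(-73)²)/(-73))*(1/95406) = -(-433/48 + 2322 - 1656 - ⅓*5329)/73*(1/95406) = -(-433/48 + 2322 - 1656 - 5329/3)/73*(1/95406) = -1/73*(-53729/48)*(1/95406) = (53729/3504)*(1/95406) = 53729/334302624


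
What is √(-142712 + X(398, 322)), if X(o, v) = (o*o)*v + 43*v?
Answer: √50877222 ≈ 7132.8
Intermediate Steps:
X(o, v) = 43*v + v*o² (X(o, v) = o²*v + 43*v = v*o² + 43*v = 43*v + v*o²)
√(-142712 + X(398, 322)) = √(-142712 + 322*(43 + 398²)) = √(-142712 + 322*(43 + 158404)) = √(-142712 + 322*158447) = √(-142712 + 51019934) = √50877222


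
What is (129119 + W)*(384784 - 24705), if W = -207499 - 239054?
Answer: -114301317286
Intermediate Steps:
W = -446553
(129119 + W)*(384784 - 24705) = (129119 - 446553)*(384784 - 24705) = -317434*360079 = -114301317286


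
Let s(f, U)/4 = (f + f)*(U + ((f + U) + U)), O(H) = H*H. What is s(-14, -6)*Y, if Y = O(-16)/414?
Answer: 458752/207 ≈ 2216.2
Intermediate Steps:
O(H) = H²
s(f, U) = 8*f*(f + 3*U) (s(f, U) = 4*((f + f)*(U + ((f + U) + U))) = 4*((2*f)*(U + ((U + f) + U))) = 4*((2*f)*(U + (f + 2*U))) = 4*((2*f)*(f + 3*U)) = 4*(2*f*(f + 3*U)) = 8*f*(f + 3*U))
Y = 128/207 (Y = (-16)²/414 = 256*(1/414) = 128/207 ≈ 0.61836)
s(-14, -6)*Y = (8*(-14)*(-14 + 3*(-6)))*(128/207) = (8*(-14)*(-14 - 18))*(128/207) = (8*(-14)*(-32))*(128/207) = 3584*(128/207) = 458752/207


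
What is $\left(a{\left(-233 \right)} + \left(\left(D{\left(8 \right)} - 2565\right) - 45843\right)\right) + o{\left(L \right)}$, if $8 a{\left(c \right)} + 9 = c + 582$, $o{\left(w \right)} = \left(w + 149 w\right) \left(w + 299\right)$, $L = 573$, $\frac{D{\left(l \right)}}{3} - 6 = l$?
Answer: $\frac{149800153}{2} \approx 7.49 \cdot 10^{7}$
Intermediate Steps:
$D{\left(l \right)} = 18 + 3 l$
$o{\left(w \right)} = 150 w \left(299 + w\right)$
$a{\left(c \right)} = \frac{573}{8} + \frac{c}{8}$ ($a{\left(c \right)} = - \frac{9}{8} + \frac{c + 582}{8} = - \frac{9}{8} + \frac{582 + c}{8} = - \frac{9}{8} + \left(\frac{291}{4} + \frac{c}{8}\right) = \frac{573}{8} + \frac{c}{8}$)
$\left(a{\left(-233 \right)} + \left(\left(D{\left(8 \right)} - 2565\right) - 45843\right)\right) + o{\left(L \right)} = \left(\left(\frac{573}{8} + \frac{1}{8} \left(-233\right)\right) + \left(\left(\left(18 + 3 \cdot 8\right) - 2565\right) - 45843\right)\right) + 150 \cdot 573 \left(299 + 573\right) = \left(\left(\frac{573}{8} - \frac{233}{8}\right) + \left(\left(\left(18 + 24\right) - 2565\right) - 45843\right)\right) + 150 \cdot 573 \cdot 872 = \left(\frac{85}{2} + \left(\left(42 - 2565\right) - 45843\right)\right) + 74948400 = \left(\frac{85}{2} - 48366\right) + 74948400 = - \frac{96647}{2} + 74948400 = \frac{149800153}{2}$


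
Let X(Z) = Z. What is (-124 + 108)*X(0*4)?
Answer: 0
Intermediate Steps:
(-124 + 108)*X(0*4) = (-124 + 108)*(0*4) = -16*0 = 0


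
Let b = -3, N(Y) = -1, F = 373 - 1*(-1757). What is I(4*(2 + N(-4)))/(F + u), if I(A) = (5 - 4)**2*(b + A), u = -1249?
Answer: 1/881 ≈ 0.0011351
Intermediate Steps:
F = 2130 (F = 373 + 1757 = 2130)
I(A) = -3 + A (I(A) = (5 - 4)**2*(-3 + A) = 1**2*(-3 + A) = 1*(-3 + A) = -3 + A)
I(4*(2 + N(-4)))/(F + u) = (-3 + 4*(2 - 1))/(2130 - 1249) = (-3 + 4*1)/881 = (-3 + 4)*(1/881) = 1*(1/881) = 1/881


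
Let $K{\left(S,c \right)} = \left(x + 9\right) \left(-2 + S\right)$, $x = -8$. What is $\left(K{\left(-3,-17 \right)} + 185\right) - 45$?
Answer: $135$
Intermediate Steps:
$K{\left(S,c \right)} = -2 + S$ ($K{\left(S,c \right)} = \left(-8 + 9\right) \left(-2 + S\right) = 1 \left(-2 + S\right) = -2 + S$)
$\left(K{\left(-3,-17 \right)} + 185\right) - 45 = \left(\left(-2 - 3\right) + 185\right) - 45 = \left(-5 + 185\right) - 45 = 180 - 45 = 135$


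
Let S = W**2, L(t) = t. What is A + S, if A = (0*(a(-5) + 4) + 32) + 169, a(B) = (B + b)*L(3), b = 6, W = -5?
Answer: 226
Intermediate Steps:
a(B) = 18 + 3*B (a(B) = (B + 6)*3 = (6 + B)*3 = 18 + 3*B)
S = 25 (S = (-5)**2 = 25)
A = 201 (A = (0*((18 + 3*(-5)) + 4) + 32) + 169 = (0*((18 - 15) + 4) + 32) + 169 = (0*(3 + 4) + 32) + 169 = (0*7 + 32) + 169 = (0 + 32) + 169 = 32 + 169 = 201)
A + S = 201 + 25 = 226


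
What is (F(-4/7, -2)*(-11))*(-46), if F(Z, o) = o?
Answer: -1012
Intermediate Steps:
(F(-4/7, -2)*(-11))*(-46) = -2*(-11)*(-46) = 22*(-46) = -1012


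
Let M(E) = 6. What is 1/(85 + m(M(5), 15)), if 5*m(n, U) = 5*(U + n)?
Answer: 1/106 ≈ 0.0094340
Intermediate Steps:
m(n, U) = U + n (m(n, U) = (5*(U + n))/5 = (5*U + 5*n)/5 = U + n)
1/(85 + m(M(5), 15)) = 1/(85 + (15 + 6)) = 1/(85 + 21) = 1/106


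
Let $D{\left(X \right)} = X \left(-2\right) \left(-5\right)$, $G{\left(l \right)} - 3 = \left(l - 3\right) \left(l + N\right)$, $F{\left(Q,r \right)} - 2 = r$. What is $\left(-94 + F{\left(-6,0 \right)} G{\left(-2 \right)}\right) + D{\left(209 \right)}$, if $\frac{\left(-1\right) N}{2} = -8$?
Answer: $1862$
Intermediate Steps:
$N = 16$ ($N = \left(-2\right) \left(-8\right) = 16$)
$F{\left(Q,r \right)} = 2 + r$
$G{\left(l \right)} = 3 + \left(-3 + l\right) \left(16 + l\right)$ ($G{\left(l \right)} = 3 + \left(l - 3\right) \left(l + 16\right) = 3 + \left(-3 + l\right) \left(16 + l\right)$)
$D{\left(X \right)} = 10 X$ ($D{\left(X \right)} = - 2 X \left(-5\right) = 10 X$)
$\left(-94 + F{\left(-6,0 \right)} G{\left(-2 \right)}\right) + D{\left(209 \right)} = \left(-94 + \left(2 + 0\right) \left(-45 + \left(-2\right)^{2} + 13 \left(-2\right)\right)\right) + 10 \cdot 209 = \left(-94 + 2 \left(-45 + 4 - 26\right)\right) + 2090 = \left(-94 + 2 \left(-67\right)\right) + 2090 = \left(-94 - 134\right) + 2090 = -228 + 2090 = 1862$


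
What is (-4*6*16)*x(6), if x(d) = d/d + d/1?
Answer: -2688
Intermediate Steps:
x(d) = 1 + d (x(d) = 1 + d*1 = 1 + d)
(-4*6*16)*x(6) = (-4*6*16)*(1 + 6) = -24*16*7 = -384*7 = -2688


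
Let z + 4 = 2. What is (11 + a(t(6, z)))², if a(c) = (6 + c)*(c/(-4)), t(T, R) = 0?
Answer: 121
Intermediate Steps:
z = -2 (z = -4 + 2 = -2)
a(c) = -c*(6 + c)/4 (a(c) = (6 + c)*(c*(-¼)) = (6 + c)*(-c/4) = -c*(6 + c)/4)
(11 + a(t(6, z)))² = (11 - ¼*0*(6 + 0))² = (11 - ¼*0*6)² = (11 + 0)² = 11² = 121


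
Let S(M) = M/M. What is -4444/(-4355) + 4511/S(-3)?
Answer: 19649849/4355 ≈ 4512.0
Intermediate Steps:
S(M) = 1
-4444/(-4355) + 4511/S(-3) = -4444/(-4355) + 4511/1 = -4444*(-1/4355) + 4511*1 = 4444/4355 + 4511 = 19649849/4355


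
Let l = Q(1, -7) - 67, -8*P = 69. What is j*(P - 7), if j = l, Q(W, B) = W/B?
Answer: 29375/28 ≈ 1049.1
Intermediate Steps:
P = -69/8 (P = -1/8*69 = -69/8 ≈ -8.6250)
l = -470/7 (l = 1/(-7) - 67 = 1*(-1/7) - 67 = -1/7 - 67 = -470/7 ≈ -67.143)
j = -470/7 ≈ -67.143
j*(P - 7) = -470*(-69/8 - 7)/7 = -470/7*(-125/8) = 29375/28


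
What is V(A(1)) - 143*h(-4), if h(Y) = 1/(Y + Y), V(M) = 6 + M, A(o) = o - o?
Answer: 191/8 ≈ 23.875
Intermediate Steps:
A(o) = 0
h(Y) = 1/(2*Y)
V(A(1)) - 143*h(-4) = (6 + 0) - 143/(2*(-4)) = 6 - 143*(-1)/(2*4) = 6 - 143*(-1/8) = 6 + 143/8 = 191/8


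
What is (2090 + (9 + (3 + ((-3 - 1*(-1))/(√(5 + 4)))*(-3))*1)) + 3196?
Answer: 5300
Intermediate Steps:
(2090 + (9 + (3 + ((-3 - 1*(-1))/(√(5 + 4)))*(-3))*1)) + 3196 = (2090 + (9 + (3 + ((-3 + 1)/(√9))*(-3))*1)) + 3196 = (2090 + (9 + (3 - 2/3*(-3))*1)) + 3196 = (2090 + (9 + (3 - 2*⅓*(-3))*1)) + 3196 = (2090 + (9 + (3 - ⅔*(-3))*1)) + 3196 = (2090 + (9 + (3 + 2)*1)) + 3196 = (2090 + (9 + 5*1)) + 3196 = (2090 + (9 + 5)) + 3196 = (2090 + 14) + 3196 = 2104 + 3196 = 5300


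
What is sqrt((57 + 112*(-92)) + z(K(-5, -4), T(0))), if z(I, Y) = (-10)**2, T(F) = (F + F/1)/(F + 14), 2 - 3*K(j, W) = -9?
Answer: I*sqrt(10147) ≈ 100.73*I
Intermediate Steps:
K(j, W) = 11/3 (K(j, W) = 2/3 - 1/3*(-9) = 2/3 + 3 = 11/3)
T(F) = 2*F/(14 + F) (T(F) = (F + F*1)/(14 + F) = (F + F)/(14 + F) = (2*F)/(14 + F) = 2*F/(14 + F))
z(I, Y) = 100
sqrt((57 + 112*(-92)) + z(K(-5, -4), T(0))) = sqrt((57 + 112*(-92)) + 100) = sqrt((57 - 10304) + 100) = sqrt(-10247 + 100) = sqrt(-10147) = I*sqrt(10147)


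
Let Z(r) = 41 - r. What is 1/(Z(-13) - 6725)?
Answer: -1/6671 ≈ -0.00014990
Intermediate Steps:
1/(Z(-13) - 6725) = 1/((41 - 1*(-13)) - 6725) = 1/((41 + 13) - 6725) = 1/(54 - 6725) = 1/(-6671) = -1/6671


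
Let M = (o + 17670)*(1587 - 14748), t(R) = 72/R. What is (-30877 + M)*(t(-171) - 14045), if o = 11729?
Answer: 103262935669108/19 ≈ 5.4349e+12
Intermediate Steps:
M = -386920239 (M = (11729 + 17670)*(1587 - 14748) = 29399*(-13161) = -386920239)
(-30877 + M)*(t(-171) - 14045) = (-30877 - 386920239)*(72/(-171) - 14045) = -386951116*(72*(-1/171) - 14045) = -386951116*(-8/19 - 14045) = -386951116*(-266863/19) = 103262935669108/19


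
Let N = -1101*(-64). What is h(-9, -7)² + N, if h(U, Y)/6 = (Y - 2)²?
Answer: 306660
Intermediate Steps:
h(U, Y) = 6*(-2 + Y)² (h(U, Y) = 6*(Y - 2)² = 6*(-2 + Y)²)
N = 70464
h(-9, -7)² + N = (6*(-2 - 7)²)² + 70464 = (6*(-9)²)² + 70464 = (6*81)² + 70464 = 486² + 70464 = 236196 + 70464 = 306660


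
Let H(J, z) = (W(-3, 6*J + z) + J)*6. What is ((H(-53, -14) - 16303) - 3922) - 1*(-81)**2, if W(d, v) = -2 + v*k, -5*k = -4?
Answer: -143548/5 ≈ -28710.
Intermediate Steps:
k = 4/5 (k = -1/5*(-4) = 4/5 ≈ 0.80000)
W(d, v) = -2 + 4*v/5 (W(d, v) = -2 + v*(4/5) = -2 + 4*v/5)
H(J, z) = -12 + 24*z/5 + 174*J/5 (H(J, z) = ((-2 + 4*(6*J + z)/5) + J)*6 = ((-2 + 4*(z + 6*J)/5) + J)*6 = ((-2 + (4*z/5 + 24*J/5)) + J)*6 = ((-2 + 4*z/5 + 24*J/5) + J)*6 = (-2 + 4*z/5 + 29*J/5)*6 = -12 + 24*z/5 + 174*J/5)
((H(-53, -14) - 16303) - 3922) - 1*(-81)**2 = (((-12 + (24/5)*(-14) + (174/5)*(-53)) - 16303) - 3922) - 1*(-81)**2 = (((-12 - 336/5 - 9222/5) - 16303) - 3922) - 1*6561 = ((-9618/5 - 16303) - 3922) - 6561 = (-91133/5 - 3922) - 6561 = -110743/5 - 6561 = -143548/5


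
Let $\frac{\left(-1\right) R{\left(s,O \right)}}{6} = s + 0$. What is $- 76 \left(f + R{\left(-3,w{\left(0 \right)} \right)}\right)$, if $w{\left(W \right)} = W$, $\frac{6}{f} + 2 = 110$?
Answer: $- \frac{12350}{9} \approx -1372.2$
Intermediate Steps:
$f = \frac{1}{18}$ ($f = \frac{6}{-2 + 110} = \frac{6}{108} = 6 \cdot \frac{1}{108} = \frac{1}{18} \approx 0.055556$)
$R{\left(s,O \right)} = - 6 s$ ($R{\left(s,O \right)} = - 6 \left(s + 0\right) = - 6 s$)
$- 76 \left(f + R{\left(-3,w{\left(0 \right)} \right)}\right) = - 76 \left(\frac{1}{18} - -18\right) = - 76 \left(\frac{1}{18} + 18\right) = \left(-76\right) \frac{325}{18} = - \frac{12350}{9}$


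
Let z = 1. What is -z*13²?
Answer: -169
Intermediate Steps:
-z*13² = -13² = -169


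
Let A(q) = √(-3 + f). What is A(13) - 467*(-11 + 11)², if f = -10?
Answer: I*√13 ≈ 3.6056*I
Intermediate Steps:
A(q) = I*√13 (A(q) = √(-3 - 10) = √(-13) = I*√13)
A(13) - 467*(-11 + 11)² = I*√13 - 467*(-11 + 11)² = I*√13 - 467*0² = I*√13 - 467*0 = I*√13 + 0 = I*√13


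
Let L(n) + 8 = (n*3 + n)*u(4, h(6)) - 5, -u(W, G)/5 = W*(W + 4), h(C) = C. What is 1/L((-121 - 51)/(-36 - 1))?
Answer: -37/110561 ≈ -0.00033466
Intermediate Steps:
u(W, G) = -5*W*(4 + W) (u(W, G) = -5*W*(W + 4) = -5*W*(4 + W))
L(n) = -13 - 640*n (L(n) = -8 + ((n*3 + n)*(-5*4*(4 + 4)) - 5) = -8 + ((3*n + n)*(-5*4*8) - 5) = -8 + ((4*n)*(-160) - 5) = -8 + (-640*n - 5) = -8 + (-5 - 640*n) = -13 - 640*n)
1/L((-121 - 51)/(-36 - 1)) = 1/(-13 - 640*(-121 - 51)/(-36 - 1)) = 1/(-13 - (-110080)/(-37)) = 1/(-13 - (-110080)*(-1)/37) = 1/(-13 - 640*172/37) = 1/(-13 - 110080/37) = 1/(-110561/37) = -37/110561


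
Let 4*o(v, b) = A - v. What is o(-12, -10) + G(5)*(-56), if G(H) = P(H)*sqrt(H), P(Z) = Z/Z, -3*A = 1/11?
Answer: 395/132 - 56*sqrt(5) ≈ -122.23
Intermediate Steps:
A = -1/33 (A = -1/3/11 = -1/3*1/11 = -1/33 ≈ -0.030303)
P(Z) = 1
o(v, b) = -1/132 - v/4 (o(v, b) = (-1/33 - v)/4 = -1/132 - v/4)
G(H) = sqrt(H) (G(H) = 1*sqrt(H) = sqrt(H))
o(-12, -10) + G(5)*(-56) = (-1/132 - 1/4*(-12)) + sqrt(5)*(-56) = (-1/132 + 3) - 56*sqrt(5) = 395/132 - 56*sqrt(5)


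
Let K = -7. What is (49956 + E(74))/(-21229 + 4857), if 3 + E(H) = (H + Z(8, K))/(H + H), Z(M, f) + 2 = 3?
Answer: -7393119/2423056 ≈ -3.0512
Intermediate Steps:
Z(M, f) = 1 (Z(M, f) = -2 + 3 = 1)
E(H) = -3 + (1 + H)/(2*H) (E(H) = -3 + (H + 1)/(H + H) = -3 + (1 + H)/((2*H)) = -3 + (1 + H)*(1/(2*H)) = -3 + (1 + H)/(2*H))
(49956 + E(74))/(-21229 + 4857) = (49956 + (½)*(1 - 5*74)/74)/(-21229 + 4857) = (49956 + (½)*(1/74)*(1 - 370))/(-16372) = (49956 + (½)*(1/74)*(-369))*(-1/16372) = (49956 - 369/148)*(-1/16372) = (7393119/148)*(-1/16372) = -7393119/2423056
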